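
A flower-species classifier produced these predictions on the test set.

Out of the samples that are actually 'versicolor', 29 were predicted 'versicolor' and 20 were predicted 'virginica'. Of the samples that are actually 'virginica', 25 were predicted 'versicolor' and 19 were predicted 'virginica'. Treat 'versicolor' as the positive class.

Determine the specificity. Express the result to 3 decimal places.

0.432

Specificity = TN/(TN+FP) = 19/(19+25) = 0.432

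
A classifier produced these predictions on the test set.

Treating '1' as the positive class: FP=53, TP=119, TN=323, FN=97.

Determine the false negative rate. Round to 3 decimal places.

FNR = FN/(FN+TP) = 97/(97+119) = 0.449

0.449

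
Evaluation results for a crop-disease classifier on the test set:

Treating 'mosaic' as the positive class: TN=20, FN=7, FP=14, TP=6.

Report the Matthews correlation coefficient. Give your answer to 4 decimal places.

0.0450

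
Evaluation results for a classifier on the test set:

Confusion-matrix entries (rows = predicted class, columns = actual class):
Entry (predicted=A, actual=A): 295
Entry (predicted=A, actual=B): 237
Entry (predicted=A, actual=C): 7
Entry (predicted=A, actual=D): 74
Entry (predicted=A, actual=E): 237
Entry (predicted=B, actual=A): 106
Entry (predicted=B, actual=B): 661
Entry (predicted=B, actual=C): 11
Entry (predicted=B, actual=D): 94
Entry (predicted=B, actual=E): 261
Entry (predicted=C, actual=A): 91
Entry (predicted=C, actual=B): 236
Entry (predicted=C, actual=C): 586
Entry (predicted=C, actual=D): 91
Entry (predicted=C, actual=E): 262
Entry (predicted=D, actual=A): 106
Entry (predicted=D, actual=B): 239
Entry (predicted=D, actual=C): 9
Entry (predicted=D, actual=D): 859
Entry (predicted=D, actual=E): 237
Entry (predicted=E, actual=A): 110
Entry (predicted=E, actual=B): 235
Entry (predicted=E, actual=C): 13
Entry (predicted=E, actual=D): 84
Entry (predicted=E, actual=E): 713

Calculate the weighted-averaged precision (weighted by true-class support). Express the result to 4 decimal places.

0.5537

Per-class precision (TP/(TP+FP)):
  A: TP=295, FP=237+7+74+237=555 → 295/850 = 0.34706
  B: TP=661, FP=106+11+94+261=472 → 661/1133 = 0.58341
  C: TP=586, FP=91+236+91+262=680 → 586/1266 = 0.46288
  D: TP=859, FP=106+239+9+237=591 → 859/1450 = 0.59241
  E: TP=713, FP=110+235+13+84=442 → 713/1155 = 0.61732
Weighted-precision = Σ (supportᵢ/N)·precisionᵢ with N=5854: (708/5854)·0.34706 + (1608/5854)·0.58341 + (626/5854)·0.46288 + (1202/5854)·0.59241 + (1710/5854)·0.61732 = 0.5537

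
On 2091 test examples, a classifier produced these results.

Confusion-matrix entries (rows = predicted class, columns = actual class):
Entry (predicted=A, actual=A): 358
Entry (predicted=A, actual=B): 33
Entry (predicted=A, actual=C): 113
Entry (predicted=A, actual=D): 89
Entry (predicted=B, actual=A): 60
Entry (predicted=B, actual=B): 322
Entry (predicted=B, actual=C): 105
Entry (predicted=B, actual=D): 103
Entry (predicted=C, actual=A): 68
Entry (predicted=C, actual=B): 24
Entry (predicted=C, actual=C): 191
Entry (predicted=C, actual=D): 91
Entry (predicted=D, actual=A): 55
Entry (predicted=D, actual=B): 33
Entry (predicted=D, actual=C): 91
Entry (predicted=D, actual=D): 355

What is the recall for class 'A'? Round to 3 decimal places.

0.662

One-vs-rest for 'A': TP = diagonal; FP = other classes predicted 'A'; FN = 'A' predicted as other.
recall = TP/(TP+FN).
A: TP=358, FN=60+68+55=183 → 358/541 = 0.6617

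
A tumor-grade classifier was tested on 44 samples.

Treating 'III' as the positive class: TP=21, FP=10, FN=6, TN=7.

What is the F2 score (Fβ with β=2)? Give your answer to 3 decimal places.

Fβ = (1+β²)·TP / ((1+β²)·TP + β²·FN + FP), with β²=4
= 5·21 / (5·21 + 4·6 + 10) = 0.755

0.755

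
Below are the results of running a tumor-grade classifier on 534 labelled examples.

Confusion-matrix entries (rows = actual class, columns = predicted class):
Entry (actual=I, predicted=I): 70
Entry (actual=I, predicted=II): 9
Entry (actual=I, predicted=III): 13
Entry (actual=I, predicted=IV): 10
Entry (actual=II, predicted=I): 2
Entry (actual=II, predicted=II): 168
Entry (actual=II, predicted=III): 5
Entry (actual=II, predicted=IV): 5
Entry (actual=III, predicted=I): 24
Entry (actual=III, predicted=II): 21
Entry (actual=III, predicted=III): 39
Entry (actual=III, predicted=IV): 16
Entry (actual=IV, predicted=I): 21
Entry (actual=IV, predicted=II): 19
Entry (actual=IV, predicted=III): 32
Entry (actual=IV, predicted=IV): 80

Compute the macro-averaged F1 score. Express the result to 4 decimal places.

0.6267

Per-class F1 score (2·TP/(2·TP+FP+FN)):
  I: TP=70, FP=2+24+21=47, FN=9+13+10=32 → 140/219 = 0.63927
  II: TP=168, FP=9+21+19=49, FN=2+5+5=12 → 336/397 = 0.84635
  III: TP=39, FP=13+5+32=50, FN=24+21+16=61 → 78/189 = 0.41270
  IV: TP=80, FP=10+5+16=31, FN=21+19+32=72 → 160/263 = 0.60837
Macro-F1 score = mean = (0.63927 + 0.84635 + 0.41270 + 0.60837) / 4 = 0.6267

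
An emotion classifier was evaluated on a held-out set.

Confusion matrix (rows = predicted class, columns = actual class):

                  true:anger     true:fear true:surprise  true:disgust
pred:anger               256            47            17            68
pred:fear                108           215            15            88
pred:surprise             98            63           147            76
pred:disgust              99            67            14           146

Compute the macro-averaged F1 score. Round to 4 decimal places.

Per-class F1 score (2·TP/(2·TP+FP+FN)):
  anger: TP=256, FP=47+17+68=132, FN=108+98+99=305 → 512/949 = 0.53952
  fear: TP=215, FP=108+15+88=211, FN=47+63+67=177 → 430/818 = 0.52567
  surprise: TP=147, FP=98+63+76=237, FN=17+15+14=46 → 294/577 = 0.50953
  disgust: TP=146, FP=99+67+14=180, FN=68+88+76=232 → 292/704 = 0.41477
Macro-F1 score = mean = (0.53952 + 0.52567 + 0.50953 + 0.41477) / 4 = 0.4974

0.4974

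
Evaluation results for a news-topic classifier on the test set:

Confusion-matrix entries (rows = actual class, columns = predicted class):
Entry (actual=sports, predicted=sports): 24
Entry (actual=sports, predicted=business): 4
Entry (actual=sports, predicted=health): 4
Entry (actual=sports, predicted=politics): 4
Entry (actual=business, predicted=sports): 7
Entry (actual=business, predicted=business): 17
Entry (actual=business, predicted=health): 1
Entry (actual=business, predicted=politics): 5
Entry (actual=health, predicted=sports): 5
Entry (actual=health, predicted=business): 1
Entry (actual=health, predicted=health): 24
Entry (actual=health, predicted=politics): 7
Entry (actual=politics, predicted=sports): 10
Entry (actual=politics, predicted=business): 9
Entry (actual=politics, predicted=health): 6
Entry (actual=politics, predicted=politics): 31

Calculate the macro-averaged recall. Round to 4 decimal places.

0.6089

Per-class recall (TP/(TP+FN)):
  sports: TP=24, FN=4+4+4=12 → 24/36 = 0.66667
  business: TP=17, FN=7+1+5=13 → 17/30 = 0.56667
  health: TP=24, FN=5+1+7=13 → 24/37 = 0.64865
  politics: TP=31, FN=10+9+6=25 → 31/56 = 0.55357
Macro-recall = mean = (0.66667 + 0.56667 + 0.64865 + 0.55357) / 4 = 0.6089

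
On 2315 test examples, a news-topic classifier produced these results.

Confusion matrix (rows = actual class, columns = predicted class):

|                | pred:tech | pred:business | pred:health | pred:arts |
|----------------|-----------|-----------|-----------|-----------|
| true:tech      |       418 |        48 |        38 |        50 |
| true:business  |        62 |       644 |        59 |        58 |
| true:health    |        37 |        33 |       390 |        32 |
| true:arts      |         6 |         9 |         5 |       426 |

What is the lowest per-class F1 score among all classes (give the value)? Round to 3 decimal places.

Per-class F1 score (2·TP/(2·TP+FP+FN)):
  tech: TP=418, FP=62+37+6=105, FN=48+38+50=136 → 836/1077 = 0.7762
  business: TP=644, FP=48+33+9=90, FN=62+59+58=179 → 1288/1557 = 0.8272
  health: TP=390, FP=38+59+5=102, FN=37+33+32=102 → 780/984 = 0.7927
  arts: TP=426, FP=50+58+32=140, FN=6+9+5=20 → 852/1012 = 0.8419
Lowest is class 'tech' with F1 score = 0.776.

0.776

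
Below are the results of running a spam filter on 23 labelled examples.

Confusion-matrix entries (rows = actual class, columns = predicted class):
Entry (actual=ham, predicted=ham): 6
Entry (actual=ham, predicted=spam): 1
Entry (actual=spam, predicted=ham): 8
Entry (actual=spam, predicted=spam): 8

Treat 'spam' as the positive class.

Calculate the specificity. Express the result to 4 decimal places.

0.8571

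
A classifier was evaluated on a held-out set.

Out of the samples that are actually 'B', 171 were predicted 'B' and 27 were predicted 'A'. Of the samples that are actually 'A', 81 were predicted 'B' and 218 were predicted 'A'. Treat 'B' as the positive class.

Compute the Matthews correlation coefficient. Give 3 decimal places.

0.580

MCC = (TP·TN − FP·FN) / √((TP+FP)(TP+FN)(TN+FP)(TN+FN))
Numerator = 171·218 − 81·27 = 35091
Denominator = √(252·198·299·245) = √3655131480 = 60457.6834
MCC = 35091 / 60457.6834 = 0.580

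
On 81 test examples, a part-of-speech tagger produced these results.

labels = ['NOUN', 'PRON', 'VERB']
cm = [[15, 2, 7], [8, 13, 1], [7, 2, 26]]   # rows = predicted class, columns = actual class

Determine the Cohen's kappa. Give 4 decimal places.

Observed agreement pₒ = trace/N = 54/81 = 0.66667
Expected agreement pₑ = Σ (rowᵢ·colᵢ)/N² = (30·24 + 17·22 + 34·35)/81² = 0.34812
κ = (pₒ − pₑ)/(1 − pₑ) = (0.66667 − 0.34812)/(1 − 0.34812) = 0.4887

0.4887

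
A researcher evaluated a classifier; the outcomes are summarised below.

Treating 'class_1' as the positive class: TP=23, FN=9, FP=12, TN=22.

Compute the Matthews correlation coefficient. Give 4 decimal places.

0.3663

MCC = (TP·TN − FP·FN) / √((TP+FP)(TP+FN)(TN+FP)(TN+FN))
Numerator = 23·22 − 12·9 = 398
Denominator = √(35·32·34·31) = √1180480 = 1086.4990
MCC = 398 / 1086.4990 = 0.3663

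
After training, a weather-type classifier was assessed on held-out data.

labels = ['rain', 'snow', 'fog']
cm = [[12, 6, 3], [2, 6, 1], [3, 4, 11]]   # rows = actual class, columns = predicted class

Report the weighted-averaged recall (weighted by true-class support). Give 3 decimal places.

0.604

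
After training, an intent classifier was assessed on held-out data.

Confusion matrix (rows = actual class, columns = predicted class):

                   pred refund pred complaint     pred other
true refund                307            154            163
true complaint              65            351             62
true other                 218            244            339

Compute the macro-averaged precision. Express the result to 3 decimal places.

Per-class precision (TP/(TP+FP)):
  refund: TP=307, FP=65+218=283 → 307/590 = 0.5203
  complaint: TP=351, FP=154+244=398 → 351/749 = 0.4686
  other: TP=339, FP=163+62=225 → 339/564 = 0.6011
Macro-precision = mean = (0.5203 + 0.4686 + 0.6011) / 3 = 0.530

0.530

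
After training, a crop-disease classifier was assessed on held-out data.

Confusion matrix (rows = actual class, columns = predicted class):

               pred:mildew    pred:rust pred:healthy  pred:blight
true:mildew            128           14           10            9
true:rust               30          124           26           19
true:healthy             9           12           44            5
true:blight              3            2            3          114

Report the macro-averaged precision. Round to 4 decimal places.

0.7186

Per-class precision (TP/(TP+FP)):
  mildew: TP=128, FP=30+9+3=42 → 128/170 = 0.75294
  rust: TP=124, FP=14+12+2=28 → 124/152 = 0.81579
  healthy: TP=44, FP=10+26+3=39 → 44/83 = 0.53012
  blight: TP=114, FP=9+19+5=33 → 114/147 = 0.77551
Macro-precision = mean = (0.75294 + 0.81579 + 0.53012 + 0.77551) / 4 = 0.7186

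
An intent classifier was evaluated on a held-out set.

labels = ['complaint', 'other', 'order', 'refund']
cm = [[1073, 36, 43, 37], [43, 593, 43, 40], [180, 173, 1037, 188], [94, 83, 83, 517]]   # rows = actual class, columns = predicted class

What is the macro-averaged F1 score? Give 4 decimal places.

0.7449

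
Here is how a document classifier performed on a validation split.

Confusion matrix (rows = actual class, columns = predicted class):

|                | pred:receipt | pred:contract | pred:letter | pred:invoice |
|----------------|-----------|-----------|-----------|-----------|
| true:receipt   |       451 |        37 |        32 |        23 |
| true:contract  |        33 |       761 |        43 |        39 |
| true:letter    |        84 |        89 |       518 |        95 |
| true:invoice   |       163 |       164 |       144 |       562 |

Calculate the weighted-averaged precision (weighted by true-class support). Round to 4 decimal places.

0.7193

Per-class precision (TP/(TP+FP)):
  receipt: TP=451, FP=33+84+163=280 → 451/731 = 0.61696
  contract: TP=761, FP=37+89+164=290 → 761/1051 = 0.72407
  letter: TP=518, FP=32+43+144=219 → 518/737 = 0.70285
  invoice: TP=562, FP=23+39+95=157 → 562/719 = 0.78164
Weighted-precision = Σ (supportᵢ/N)·precisionᵢ with N=3238: (543/3238)·0.61696 + (876/3238)·0.72407 + (786/3238)·0.70285 + (1033/3238)·0.78164 = 0.7193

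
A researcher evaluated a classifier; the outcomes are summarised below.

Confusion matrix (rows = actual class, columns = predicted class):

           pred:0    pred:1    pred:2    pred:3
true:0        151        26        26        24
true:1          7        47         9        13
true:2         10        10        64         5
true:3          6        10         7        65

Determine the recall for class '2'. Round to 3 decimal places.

One-vs-rest for '2': TP = diagonal; FP = other classes predicted '2'; FN = '2' predicted as other.
recall = TP/(TP+FN).
2: TP=64, FN=10+10+5=25 → 64/89 = 0.7191

0.719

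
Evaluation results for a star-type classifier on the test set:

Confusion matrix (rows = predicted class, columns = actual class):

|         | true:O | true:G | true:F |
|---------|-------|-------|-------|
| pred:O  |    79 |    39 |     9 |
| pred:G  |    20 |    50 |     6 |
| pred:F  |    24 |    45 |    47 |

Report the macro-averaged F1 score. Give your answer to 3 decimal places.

Per-class F1 score (2·TP/(2·TP+FP+FN)):
  O: TP=79, FP=39+9=48, FN=20+24=44 → 158/250 = 0.6320
  G: TP=50, FP=20+6=26, FN=39+45=84 → 100/210 = 0.4762
  F: TP=47, FP=24+45=69, FN=9+6=15 → 94/178 = 0.5281
Macro-F1 score = mean = (0.6320 + 0.4762 + 0.5281) / 3 = 0.545

0.545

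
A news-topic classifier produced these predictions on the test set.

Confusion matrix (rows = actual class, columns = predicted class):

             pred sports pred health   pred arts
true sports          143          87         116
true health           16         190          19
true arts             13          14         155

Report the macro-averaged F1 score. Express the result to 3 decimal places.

0.648

Per-class F1 score (2·TP/(2·TP+FP+FN)):
  sports: TP=143, FP=16+13=29, FN=87+116=203 → 286/518 = 0.5521
  health: TP=190, FP=87+14=101, FN=16+19=35 → 380/516 = 0.7364
  arts: TP=155, FP=116+19=135, FN=13+14=27 → 310/472 = 0.6568
Macro-F1 score = mean = (0.5521 + 0.7364 + 0.6568) / 3 = 0.648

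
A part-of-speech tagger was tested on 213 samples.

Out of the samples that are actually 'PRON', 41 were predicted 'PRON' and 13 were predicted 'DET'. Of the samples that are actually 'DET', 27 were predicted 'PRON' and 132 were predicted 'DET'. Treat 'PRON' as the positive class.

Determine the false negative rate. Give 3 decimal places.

FNR = FN/(FN+TP) = 13/(13+41) = 0.241

0.241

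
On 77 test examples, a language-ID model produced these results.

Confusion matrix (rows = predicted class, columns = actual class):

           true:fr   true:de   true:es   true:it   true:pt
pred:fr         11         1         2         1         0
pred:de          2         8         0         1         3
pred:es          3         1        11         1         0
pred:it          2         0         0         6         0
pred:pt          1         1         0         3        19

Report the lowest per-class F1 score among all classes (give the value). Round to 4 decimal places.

Per-class F1 score (2·TP/(2·TP+FP+FN)):
  fr: TP=11, FP=1+2+1+0=4, FN=2+3+2+1=8 → 22/34 = 0.64706
  de: TP=8, FP=2+0+1+3=6, FN=1+1+0+1=3 → 16/25 = 0.64000
  es: TP=11, FP=3+1+1+0=5, FN=2+0+0+0=2 → 22/29 = 0.75862
  it: TP=6, FP=2+0+0+0=2, FN=1+1+1+3=6 → 12/20 = 0.60000
  pt: TP=19, FP=1+1+0+3=5, FN=0+3+0+0=3 → 38/46 = 0.82609
Lowest is class 'it' with F1 score = 0.6000.

0.6000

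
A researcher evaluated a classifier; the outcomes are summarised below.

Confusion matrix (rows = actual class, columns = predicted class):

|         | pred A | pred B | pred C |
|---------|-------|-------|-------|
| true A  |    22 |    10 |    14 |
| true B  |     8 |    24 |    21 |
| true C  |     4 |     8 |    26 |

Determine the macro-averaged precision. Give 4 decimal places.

0.5482

Per-class precision (TP/(TP+FP)):
  A: TP=22, FP=8+4=12 → 22/34 = 0.64706
  B: TP=24, FP=10+8=18 → 24/42 = 0.57143
  C: TP=26, FP=14+21=35 → 26/61 = 0.42623
Macro-precision = mean = (0.64706 + 0.57143 + 0.42623) / 3 = 0.5482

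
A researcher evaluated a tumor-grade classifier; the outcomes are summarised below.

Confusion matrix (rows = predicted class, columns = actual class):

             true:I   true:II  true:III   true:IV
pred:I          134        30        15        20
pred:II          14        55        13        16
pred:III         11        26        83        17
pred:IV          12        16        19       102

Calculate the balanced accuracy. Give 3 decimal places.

Balanced accuracy = mean of per-class recall.
  I: recall = 134/171 = 0.7836
  II: recall = 55/127 = 0.4331
  III: recall = 83/130 = 0.6385
  IV: recall = 102/155 = 0.6581
Mean = (0.7836 + 0.4331 + 0.6385 + 0.6581) / 4 = 0.628

0.628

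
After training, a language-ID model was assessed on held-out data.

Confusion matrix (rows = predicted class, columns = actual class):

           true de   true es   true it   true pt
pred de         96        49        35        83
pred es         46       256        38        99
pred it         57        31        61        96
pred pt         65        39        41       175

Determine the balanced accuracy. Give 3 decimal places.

0.445

Balanced accuracy = mean of per-class recall.
  de: recall = 96/264 = 0.3636
  es: recall = 256/375 = 0.6827
  it: recall = 61/175 = 0.3486
  pt: recall = 175/453 = 0.3863
Mean = (0.3636 + 0.6827 + 0.3486 + 0.3863) / 4 = 0.445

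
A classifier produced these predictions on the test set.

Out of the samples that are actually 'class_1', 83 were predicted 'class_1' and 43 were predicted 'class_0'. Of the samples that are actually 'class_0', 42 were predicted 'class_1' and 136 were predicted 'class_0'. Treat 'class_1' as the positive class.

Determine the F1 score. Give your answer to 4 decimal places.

0.6614

Precision = TP/(TP+FP) = 83/125 = 0.6640
Recall = TP/(TP+FN) = 83/126 = 0.6587
F1 = 2·TP/(2·TP+FP+FN) = 166/251 = 0.6614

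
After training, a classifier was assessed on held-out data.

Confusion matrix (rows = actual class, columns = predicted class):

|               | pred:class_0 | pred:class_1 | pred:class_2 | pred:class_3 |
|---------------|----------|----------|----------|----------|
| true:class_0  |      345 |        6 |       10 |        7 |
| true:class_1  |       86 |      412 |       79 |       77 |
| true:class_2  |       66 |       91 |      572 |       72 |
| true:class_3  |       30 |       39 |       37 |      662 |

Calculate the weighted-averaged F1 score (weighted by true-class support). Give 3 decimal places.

Per-class F1 score (2·TP/(2·TP+FP+FN)):
  class_0: TP=345, FP=86+66+30=182, FN=6+10+7=23 → 690/895 = 0.7709
  class_1: TP=412, FP=6+91+39=136, FN=86+79+77=242 → 824/1202 = 0.6855
  class_2: TP=572, FP=10+79+37=126, FN=66+91+72=229 → 1144/1499 = 0.7632
  class_3: TP=662, FP=7+77+72=156, FN=30+39+37=106 → 1324/1586 = 0.8348
Weighted-F1 score = Σ (supportᵢ/N)·F1 scoreᵢ with N=2591: (368/2591)·0.7709 + (654/2591)·0.6855 + (801/2591)·0.7632 + (768/2591)·0.8348 = 0.766

0.766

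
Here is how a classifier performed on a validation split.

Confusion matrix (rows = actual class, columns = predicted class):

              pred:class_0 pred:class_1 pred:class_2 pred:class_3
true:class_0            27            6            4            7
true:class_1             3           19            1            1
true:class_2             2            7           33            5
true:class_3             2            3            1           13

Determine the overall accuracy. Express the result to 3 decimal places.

0.687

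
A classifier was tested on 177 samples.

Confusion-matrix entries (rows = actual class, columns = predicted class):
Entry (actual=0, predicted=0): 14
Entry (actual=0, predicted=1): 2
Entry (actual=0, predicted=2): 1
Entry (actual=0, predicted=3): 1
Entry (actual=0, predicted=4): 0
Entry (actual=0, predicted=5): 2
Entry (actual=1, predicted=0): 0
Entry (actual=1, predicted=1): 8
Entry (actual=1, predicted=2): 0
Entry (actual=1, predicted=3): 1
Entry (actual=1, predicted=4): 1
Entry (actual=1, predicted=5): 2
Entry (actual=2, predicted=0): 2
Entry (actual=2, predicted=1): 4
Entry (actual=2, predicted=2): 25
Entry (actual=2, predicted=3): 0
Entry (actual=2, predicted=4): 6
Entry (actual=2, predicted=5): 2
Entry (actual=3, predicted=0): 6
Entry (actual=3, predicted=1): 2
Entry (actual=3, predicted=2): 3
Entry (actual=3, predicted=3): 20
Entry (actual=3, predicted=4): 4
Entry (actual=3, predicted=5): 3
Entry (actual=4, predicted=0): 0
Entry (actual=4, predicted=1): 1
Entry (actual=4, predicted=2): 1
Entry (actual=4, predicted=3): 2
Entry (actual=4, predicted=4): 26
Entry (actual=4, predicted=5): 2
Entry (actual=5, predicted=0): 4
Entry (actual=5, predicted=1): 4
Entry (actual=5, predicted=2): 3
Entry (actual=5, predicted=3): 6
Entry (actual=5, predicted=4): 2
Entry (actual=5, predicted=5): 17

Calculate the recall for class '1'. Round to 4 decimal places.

0.6667

One-vs-rest for '1': TP = diagonal; FP = other classes predicted '1'; FN = '1' predicted as other.
recall = TP/(TP+FN).
1: TP=8, FN=0+0+1+1+2=4 → 8/12 = 0.66667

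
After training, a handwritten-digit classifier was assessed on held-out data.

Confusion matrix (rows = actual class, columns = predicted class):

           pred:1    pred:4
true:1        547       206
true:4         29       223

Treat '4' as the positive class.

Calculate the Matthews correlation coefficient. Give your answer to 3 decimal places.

0.536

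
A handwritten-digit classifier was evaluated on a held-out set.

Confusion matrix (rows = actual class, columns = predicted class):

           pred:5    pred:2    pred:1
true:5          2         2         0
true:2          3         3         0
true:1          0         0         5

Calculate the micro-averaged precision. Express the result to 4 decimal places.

0.6667

Micro-averaging pools counts across classes: ΣTP=10, ΣFP=5, ΣFN=5.
Micro-precision = TP/(TP+FP) on pooled counts = 0.6667 (equals overall accuracy in single-label multiclass).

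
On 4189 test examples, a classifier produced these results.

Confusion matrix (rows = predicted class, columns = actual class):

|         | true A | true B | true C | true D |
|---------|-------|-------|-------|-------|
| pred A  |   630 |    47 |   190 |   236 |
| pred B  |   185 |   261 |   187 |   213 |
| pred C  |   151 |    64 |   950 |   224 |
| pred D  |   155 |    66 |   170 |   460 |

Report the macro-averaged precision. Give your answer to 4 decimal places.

Per-class precision (TP/(TP+FP)):
  A: TP=630, FP=47+190+236=473 → 630/1103 = 0.57117
  B: TP=261, FP=185+187+213=585 → 261/846 = 0.30851
  C: TP=950, FP=151+64+224=439 → 950/1389 = 0.68395
  D: TP=460, FP=155+66+170=391 → 460/851 = 0.54054
Macro-precision = mean = (0.57117 + 0.30851 + 0.68395 + 0.54054) / 4 = 0.5260

0.5260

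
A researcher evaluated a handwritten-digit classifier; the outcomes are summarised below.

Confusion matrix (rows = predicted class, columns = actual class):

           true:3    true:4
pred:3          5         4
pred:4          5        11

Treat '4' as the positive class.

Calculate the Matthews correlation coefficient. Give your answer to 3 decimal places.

0.238

MCC = (TP·TN − FP·FN) / √((TP+FP)(TP+FN)(TN+FP)(TN+FN))
Numerator = 11·5 − 5·4 = 35
Denominator = √(16·15·10·9) = √21600 = 146.9694
MCC = 35 / 146.9694 = 0.238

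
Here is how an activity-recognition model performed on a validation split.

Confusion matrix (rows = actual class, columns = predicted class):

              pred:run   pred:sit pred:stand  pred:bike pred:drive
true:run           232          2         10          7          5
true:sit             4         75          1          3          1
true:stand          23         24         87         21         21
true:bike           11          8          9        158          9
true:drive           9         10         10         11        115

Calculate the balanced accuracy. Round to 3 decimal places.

Balanced accuracy = mean of per-class recall.
  run: recall = 232/256 = 0.9063
  sit: recall = 75/84 = 0.8929
  stand: recall = 87/176 = 0.4943
  bike: recall = 158/195 = 0.8103
  drive: recall = 115/155 = 0.7419
Mean = (0.9063 + 0.8929 + 0.4943 + 0.8103 + 0.7419) / 5 = 0.769

0.769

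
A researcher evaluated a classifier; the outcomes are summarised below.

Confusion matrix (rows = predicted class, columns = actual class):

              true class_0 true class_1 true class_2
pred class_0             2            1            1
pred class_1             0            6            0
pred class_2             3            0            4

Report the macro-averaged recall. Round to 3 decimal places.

0.686

Per-class recall (TP/(TP+FN)):
  class_0: TP=2, FN=0+3=3 → 2/5 = 0.4000
  class_1: TP=6, FN=1+0=1 → 6/7 = 0.8571
  class_2: TP=4, FN=1+0=1 → 4/5 = 0.8000
Macro-recall = mean = (0.4000 + 0.8571 + 0.8000) / 3 = 0.686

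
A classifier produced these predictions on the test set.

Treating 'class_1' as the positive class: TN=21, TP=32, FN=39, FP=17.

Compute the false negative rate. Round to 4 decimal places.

0.5493

FNR = FN/(FN+TP) = 39/(39+32) = 0.5493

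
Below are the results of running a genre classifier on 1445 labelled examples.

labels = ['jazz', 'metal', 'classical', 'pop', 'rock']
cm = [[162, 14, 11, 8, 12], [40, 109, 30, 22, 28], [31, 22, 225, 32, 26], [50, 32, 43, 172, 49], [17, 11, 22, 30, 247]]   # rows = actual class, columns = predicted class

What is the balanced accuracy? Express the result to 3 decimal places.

Balanced accuracy = mean of per-class recall.
  jazz: recall = 162/207 = 0.7826
  metal: recall = 109/229 = 0.4760
  classical: recall = 225/336 = 0.6696
  pop: recall = 172/346 = 0.4971
  rock: recall = 247/327 = 0.7554
Mean = (0.7826 + 0.4760 + 0.6696 + 0.4971 + 0.7554) / 5 = 0.636

0.636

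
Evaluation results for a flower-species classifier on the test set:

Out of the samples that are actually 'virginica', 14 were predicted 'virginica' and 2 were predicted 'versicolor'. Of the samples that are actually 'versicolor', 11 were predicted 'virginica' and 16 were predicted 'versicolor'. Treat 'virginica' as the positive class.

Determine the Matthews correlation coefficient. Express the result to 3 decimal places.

0.458

MCC = (TP·TN − FP·FN) / √((TP+FP)(TP+FN)(TN+FP)(TN+FN))
Numerator = 14·16 − 11·2 = 202
Denominator = √(25·16·27·18) = √194400 = 440.9082
MCC = 202 / 440.9082 = 0.458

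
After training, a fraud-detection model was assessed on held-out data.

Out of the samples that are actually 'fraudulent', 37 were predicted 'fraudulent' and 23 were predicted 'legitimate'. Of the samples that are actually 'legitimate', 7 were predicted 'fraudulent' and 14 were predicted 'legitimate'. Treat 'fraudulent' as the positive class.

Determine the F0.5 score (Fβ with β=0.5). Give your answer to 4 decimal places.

0.7839

Fβ = (1+β²)·TP / ((1+β²)·TP + β²·FN + FP), with β²=1/4
= 1.25·37 / (1.25·37 + 0.25·23 + 7) = 0.7839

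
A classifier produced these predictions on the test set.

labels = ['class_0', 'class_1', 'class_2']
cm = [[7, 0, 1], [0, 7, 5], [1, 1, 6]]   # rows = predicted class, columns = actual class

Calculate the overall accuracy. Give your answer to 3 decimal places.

Accuracy = trace / total = (7+7+6=20) / 28 = 20/28 = 0.714

0.714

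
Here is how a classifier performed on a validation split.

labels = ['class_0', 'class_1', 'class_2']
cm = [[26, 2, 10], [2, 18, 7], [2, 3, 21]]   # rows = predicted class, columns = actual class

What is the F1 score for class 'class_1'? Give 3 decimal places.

0.720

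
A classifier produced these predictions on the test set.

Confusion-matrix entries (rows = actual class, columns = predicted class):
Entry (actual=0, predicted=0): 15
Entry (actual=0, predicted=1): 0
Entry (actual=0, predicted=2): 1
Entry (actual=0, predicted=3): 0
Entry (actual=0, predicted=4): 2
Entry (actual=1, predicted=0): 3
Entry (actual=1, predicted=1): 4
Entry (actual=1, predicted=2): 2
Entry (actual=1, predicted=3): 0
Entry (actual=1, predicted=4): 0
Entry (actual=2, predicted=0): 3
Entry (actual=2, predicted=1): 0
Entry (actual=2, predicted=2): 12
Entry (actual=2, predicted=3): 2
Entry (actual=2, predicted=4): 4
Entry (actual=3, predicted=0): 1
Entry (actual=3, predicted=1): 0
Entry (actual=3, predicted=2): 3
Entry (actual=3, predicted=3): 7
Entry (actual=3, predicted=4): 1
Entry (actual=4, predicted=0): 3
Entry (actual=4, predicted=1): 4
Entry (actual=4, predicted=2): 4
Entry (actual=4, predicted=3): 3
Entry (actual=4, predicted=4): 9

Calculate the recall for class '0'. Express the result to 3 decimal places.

0.833

recall = TP/(TP+FN).
0: TP=15, FN=0+1+0+2=3 → 15/18 = 0.8333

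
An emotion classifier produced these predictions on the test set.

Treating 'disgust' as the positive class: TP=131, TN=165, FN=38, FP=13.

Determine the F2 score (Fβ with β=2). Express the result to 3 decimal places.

0.799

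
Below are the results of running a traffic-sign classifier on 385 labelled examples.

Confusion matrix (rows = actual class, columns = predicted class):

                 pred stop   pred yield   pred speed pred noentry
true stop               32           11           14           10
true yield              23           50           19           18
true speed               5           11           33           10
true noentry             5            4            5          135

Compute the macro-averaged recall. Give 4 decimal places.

0.5994

Per-class recall (TP/(TP+FN)):
  stop: TP=32, FN=11+14+10=35 → 32/67 = 0.47761
  yield: TP=50, FN=23+19+18=60 → 50/110 = 0.45455
  speed: TP=33, FN=5+11+10=26 → 33/59 = 0.55932
  noentry: TP=135, FN=5+4+5=14 → 135/149 = 0.90604
Macro-recall = mean = (0.47761 + 0.45455 + 0.55932 + 0.90604) / 4 = 0.5994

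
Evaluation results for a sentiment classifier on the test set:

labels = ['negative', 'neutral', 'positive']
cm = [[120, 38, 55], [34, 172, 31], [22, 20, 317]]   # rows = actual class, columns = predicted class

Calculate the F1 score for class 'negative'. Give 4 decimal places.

0.6170

Take TP from the diagonal, FP from the rest of the 'negative' prediction marginal, FN from the rest of the 'negative' actual marginal.
F1 score = 2·TP/(2·TP+FP+FN).
negative: TP=120, FP=34+22=56, FN=38+55=93 → 240/389 = 0.61697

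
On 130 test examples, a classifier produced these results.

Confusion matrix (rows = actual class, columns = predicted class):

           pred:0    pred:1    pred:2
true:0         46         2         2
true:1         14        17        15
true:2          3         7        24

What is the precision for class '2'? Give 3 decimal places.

0.585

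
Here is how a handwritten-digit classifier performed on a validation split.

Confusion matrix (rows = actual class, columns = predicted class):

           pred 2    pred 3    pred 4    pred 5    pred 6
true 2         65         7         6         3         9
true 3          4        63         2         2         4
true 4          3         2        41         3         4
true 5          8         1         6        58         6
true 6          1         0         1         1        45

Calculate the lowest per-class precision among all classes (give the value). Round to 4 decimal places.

0.6618

Per-class precision (TP/(TP+FP)):
  2: TP=65, FP=4+3+8+1=16 → 65/81 = 0.80247
  3: TP=63, FP=7+2+1+0=10 → 63/73 = 0.86301
  4: TP=41, FP=6+2+6+1=15 → 41/56 = 0.73214
  5: TP=58, FP=3+2+3+1=9 → 58/67 = 0.86567
  6: TP=45, FP=9+4+4+6=23 → 45/68 = 0.66176
Lowest is class '6' with precision = 0.6618.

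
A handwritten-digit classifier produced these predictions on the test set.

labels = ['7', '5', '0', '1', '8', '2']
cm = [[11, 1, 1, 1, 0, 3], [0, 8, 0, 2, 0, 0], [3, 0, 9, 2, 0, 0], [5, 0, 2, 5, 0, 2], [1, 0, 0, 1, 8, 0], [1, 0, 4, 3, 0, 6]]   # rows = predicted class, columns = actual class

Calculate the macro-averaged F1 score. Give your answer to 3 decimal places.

0.625

Per-class F1 score (2·TP/(2·TP+FP+FN)):
  7: TP=11, FP=1+1+1+0+3=6, FN=0+3+5+1+1=10 → 22/38 = 0.5789
  5: TP=8, FP=0+0+2+0+0=2, FN=1+0+0+0+0=1 → 16/19 = 0.8421
  0: TP=9, FP=3+0+2+0+0=5, FN=1+0+2+0+4=7 → 18/30 = 0.6000
  1: TP=5, FP=5+0+2+0+2=9, FN=1+2+2+1+3=9 → 10/28 = 0.3571
  8: TP=8, FP=1+0+0+1+0=2, FN=0+0+0+0+0=0 → 16/18 = 0.8889
  2: TP=6, FP=1+0+4+3+0=8, FN=3+0+0+2+0=5 → 12/25 = 0.4800
Macro-F1 score = mean = (0.5789 + 0.8421 + 0.6000 + 0.3571 + 0.8889 + 0.4800) / 6 = 0.625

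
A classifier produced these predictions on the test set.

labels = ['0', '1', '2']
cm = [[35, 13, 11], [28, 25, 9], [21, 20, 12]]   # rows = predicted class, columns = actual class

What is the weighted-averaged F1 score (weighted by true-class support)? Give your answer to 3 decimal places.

0.427

Per-class F1 score (2·TP/(2·TP+FP+FN)):
  0: TP=35, FP=13+11=24, FN=28+21=49 → 70/143 = 0.4895
  1: TP=25, FP=28+9=37, FN=13+20=33 → 50/120 = 0.4167
  2: TP=12, FP=21+20=41, FN=11+9=20 → 24/85 = 0.2824
Weighted-F1 score = Σ (supportᵢ/N)·F1 scoreᵢ with N=174: (84/174)·0.4895 + (58/174)·0.4167 + (32/174)·0.2824 = 0.427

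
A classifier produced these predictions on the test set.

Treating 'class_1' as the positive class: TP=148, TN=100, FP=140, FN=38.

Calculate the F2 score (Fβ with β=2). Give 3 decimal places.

Fβ = (1+β²)·TP / ((1+β²)·TP + β²·FN + FP), with β²=4
= 5·148 / (5·148 + 4·38 + 140) = 0.717

0.717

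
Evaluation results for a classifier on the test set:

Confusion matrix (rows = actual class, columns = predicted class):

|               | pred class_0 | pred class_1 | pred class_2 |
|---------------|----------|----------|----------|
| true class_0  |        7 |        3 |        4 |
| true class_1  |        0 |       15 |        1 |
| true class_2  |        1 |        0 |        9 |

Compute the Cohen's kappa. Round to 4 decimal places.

Observed agreement pₒ = trace/N = 31/40 = 0.77500
Expected agreement pₑ = Σ (rowᵢ·colᵢ)/N² = (14·8 + 16·18 + 10·14)/40² = 0.33750
κ = (pₒ − pₑ)/(1 − pₑ) = (0.77500 − 0.33750)/(1 − 0.33750) = 0.6604

0.6604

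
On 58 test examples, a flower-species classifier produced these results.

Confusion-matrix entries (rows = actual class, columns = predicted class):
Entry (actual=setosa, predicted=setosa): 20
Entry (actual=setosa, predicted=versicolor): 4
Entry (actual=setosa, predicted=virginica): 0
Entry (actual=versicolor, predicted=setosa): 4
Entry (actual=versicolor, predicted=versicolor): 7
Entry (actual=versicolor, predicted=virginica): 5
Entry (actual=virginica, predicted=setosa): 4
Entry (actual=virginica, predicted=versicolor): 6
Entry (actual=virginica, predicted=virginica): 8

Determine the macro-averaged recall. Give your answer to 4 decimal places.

Per-class recall (TP/(TP+FN)):
  setosa: TP=20, FN=4+0=4 → 20/24 = 0.83333
  versicolor: TP=7, FN=4+5=9 → 7/16 = 0.43750
  virginica: TP=8, FN=4+6=10 → 8/18 = 0.44444
Macro-recall = mean = (0.83333 + 0.43750 + 0.44444) / 3 = 0.5718

0.5718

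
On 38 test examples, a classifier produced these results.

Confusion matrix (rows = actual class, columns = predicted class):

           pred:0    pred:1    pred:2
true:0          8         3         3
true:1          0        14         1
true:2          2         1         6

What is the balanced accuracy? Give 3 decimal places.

0.724

Balanced accuracy = mean of per-class recall.
  0: recall = 8/14 = 0.5714
  1: recall = 14/15 = 0.9333
  2: recall = 6/9 = 0.6667
Mean = (0.5714 + 0.9333 + 0.6667) / 3 = 0.724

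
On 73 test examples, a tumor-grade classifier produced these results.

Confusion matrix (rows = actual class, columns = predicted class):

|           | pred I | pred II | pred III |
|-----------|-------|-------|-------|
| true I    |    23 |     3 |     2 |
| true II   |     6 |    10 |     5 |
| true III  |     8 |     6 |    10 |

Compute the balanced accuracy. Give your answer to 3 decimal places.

0.571

Balanced accuracy = mean of per-class recall.
  I: recall = 23/28 = 0.8214
  II: recall = 10/21 = 0.4762
  III: recall = 10/24 = 0.4167
Mean = (0.8214 + 0.4762 + 0.4167) / 3 = 0.571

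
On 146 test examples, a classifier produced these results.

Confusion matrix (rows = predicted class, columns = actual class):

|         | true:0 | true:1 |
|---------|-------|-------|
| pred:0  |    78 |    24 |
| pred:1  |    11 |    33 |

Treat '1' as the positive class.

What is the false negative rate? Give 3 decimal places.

FNR = FN/(FN+TP) = 24/(24+33) = 0.421

0.421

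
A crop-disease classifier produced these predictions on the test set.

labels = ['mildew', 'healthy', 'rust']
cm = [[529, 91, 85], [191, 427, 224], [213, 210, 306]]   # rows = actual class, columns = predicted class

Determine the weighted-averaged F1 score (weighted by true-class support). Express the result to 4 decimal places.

0.5472

Per-class F1 score (2·TP/(2·TP+FP+FN)):
  mildew: TP=529, FP=191+213=404, FN=91+85=176 → 1058/1638 = 0.64591
  healthy: TP=427, FP=91+210=301, FN=191+224=415 → 854/1570 = 0.54395
  rust: TP=306, FP=85+224=309, FN=213+210=423 → 612/1344 = 0.45536
Weighted-F1 score = Σ (supportᵢ/N)·F1 scoreᵢ with N=2276: (705/2276)·0.64591 + (842/2276)·0.54395 + (729/2276)·0.45536 = 0.5472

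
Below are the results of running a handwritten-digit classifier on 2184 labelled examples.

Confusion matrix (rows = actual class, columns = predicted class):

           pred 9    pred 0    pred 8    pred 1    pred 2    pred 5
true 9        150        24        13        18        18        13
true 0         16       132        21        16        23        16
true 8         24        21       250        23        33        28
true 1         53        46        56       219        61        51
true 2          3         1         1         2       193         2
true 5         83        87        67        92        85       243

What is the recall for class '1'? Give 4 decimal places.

0.4506

Treat '1' as positive and all other classes as negative.
recall = TP/(TP+FN).
1: TP=219, FN=53+46+56+61+51=267 → 219/486 = 0.45062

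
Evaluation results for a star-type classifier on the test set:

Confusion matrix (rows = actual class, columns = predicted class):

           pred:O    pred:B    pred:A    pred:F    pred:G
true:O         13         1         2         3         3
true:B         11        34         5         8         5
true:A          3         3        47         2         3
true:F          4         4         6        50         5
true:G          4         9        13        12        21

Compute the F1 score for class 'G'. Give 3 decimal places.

F1 score = 2·TP/(2·TP+FP+FN).
G: TP=21, FP=3+5+3+5=16, FN=4+9+13+12=38 → 42/96 = 0.4375

0.438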